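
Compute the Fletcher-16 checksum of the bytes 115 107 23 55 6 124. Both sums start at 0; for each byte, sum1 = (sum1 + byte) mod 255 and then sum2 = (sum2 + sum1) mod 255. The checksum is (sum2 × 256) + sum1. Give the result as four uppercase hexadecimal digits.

Running sums (mod 255):
  after byte 0 (115): sum1=115, sum2=115
  after byte 1 (107): sum1=222, sum2=82
  after byte 2 (23): sum1=245, sum2=72
  after byte 3 (55): sum1=45, sum2=117
  after byte 4 (6): sum1=51, sum2=168
  after byte 5 (124): sum1=175, sum2=88
Checksum = sum2·256 + sum1 = 88·256 + 175 = 22703 = 0x58AF.

58AF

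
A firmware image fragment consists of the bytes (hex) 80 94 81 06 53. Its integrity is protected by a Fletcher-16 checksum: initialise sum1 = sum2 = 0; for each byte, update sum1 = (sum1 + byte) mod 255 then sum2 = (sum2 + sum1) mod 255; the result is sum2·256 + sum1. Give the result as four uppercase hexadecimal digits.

B8EF

Running sums (mod 255):
  after byte 0 (80): sum1=128, sum2=128
  after byte 1 (94): sum1=21, sum2=149
  after byte 2 (81): sum1=150, sum2=44
  after byte 3 (06): sum1=156, sum2=200
  after byte 4 (53): sum1=239, sum2=184
Checksum = sum2·256 + sum1 = 184·256 + 239 = 47343 = 0xB8EF.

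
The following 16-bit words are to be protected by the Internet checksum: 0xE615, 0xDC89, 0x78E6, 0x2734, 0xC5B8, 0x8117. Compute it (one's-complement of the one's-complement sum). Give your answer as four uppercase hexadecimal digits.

One's-complement addition (fold any carry out of bit 15 back into bit 0):
  0xE615 + 0xDC89 = 0x1C29E → wrap carry → 0xC29F
  0xC29F + 0x78E6 = 0x13B85 → wrap carry → 0x3B86
  0x3B86 + 0x2734 = 0x062BA
  0x62BA + 0xC5B8 = 0x12872 → wrap carry → 0x2873
  0x2873 + 0x8117 = 0x0A98A
One's-complement sum = 0xA98A.
Checksum = ~0xA98A & 0xFFFF = 0x5675.

5675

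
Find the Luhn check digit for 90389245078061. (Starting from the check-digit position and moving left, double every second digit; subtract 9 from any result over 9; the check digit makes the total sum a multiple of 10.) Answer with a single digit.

2

Partial digits right→left: 1 6 0 8 7 0 5 4 2 9 8 3 0 9
Double every second digit counting from the check-digit position (so the 1st, 3rd, 5th, ... of the partial from the right).
  doubled (with −9 where >9): 2 0 5 1 4 7 0 → sum 19
  kept as-is: 6 8 0 4 9 3 9 → sum 39
Total = 19 + 39 = 58.
Check digit = (10 − (58 mod 10)) mod 10 = 2.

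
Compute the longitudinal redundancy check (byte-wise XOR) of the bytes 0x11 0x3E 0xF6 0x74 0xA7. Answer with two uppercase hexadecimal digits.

XOR the bytes together:
  start with 0x11
  0x11 ⊕ 0x3E = 0x2F
  0x2F ⊕ 0xF6 = 0xD9
  0xD9 ⊕ 0x74 = 0xAD
  0xAD ⊕ 0xA7 = 0x0A

0A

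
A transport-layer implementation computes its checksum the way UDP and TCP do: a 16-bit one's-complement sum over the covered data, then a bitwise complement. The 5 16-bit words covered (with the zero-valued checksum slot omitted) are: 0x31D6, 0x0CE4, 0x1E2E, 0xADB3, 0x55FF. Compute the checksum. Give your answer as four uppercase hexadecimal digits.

9F64

One's-complement addition (fold any carry out of bit 15 back into bit 0):
  0x31D6 + 0x0CE4 = 0x03EBA
  0x3EBA + 0x1E2E = 0x05CE8
  0x5CE8 + 0xADB3 = 0x10A9B → wrap carry → 0x0A9C
  0x0A9C + 0x55FF = 0x0609B
One's-complement sum = 0x609B.
Checksum = ~0x609B & 0xFFFF = 0x9F64.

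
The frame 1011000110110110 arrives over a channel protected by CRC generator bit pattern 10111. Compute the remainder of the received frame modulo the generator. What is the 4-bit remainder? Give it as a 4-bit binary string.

1011

Modulo-2 division of 1011000110110110 by 10111:
  pos 0: 10110 XOR 10111 = 00001
  pos 4: 10011 XOR 10111 = 00100
  pos 6: 10001 XOR 10111 = 00110
  pos 8: 11010 XOR 10111 = 01101
  pos 9: 11011 XOR 10111 = 01100
  pos 10: 11001 XOR 10111 = 01110
  pos 11: 11100 XOR 10111 = 01011
Remainder = 1011 (nonzero — an error is detected).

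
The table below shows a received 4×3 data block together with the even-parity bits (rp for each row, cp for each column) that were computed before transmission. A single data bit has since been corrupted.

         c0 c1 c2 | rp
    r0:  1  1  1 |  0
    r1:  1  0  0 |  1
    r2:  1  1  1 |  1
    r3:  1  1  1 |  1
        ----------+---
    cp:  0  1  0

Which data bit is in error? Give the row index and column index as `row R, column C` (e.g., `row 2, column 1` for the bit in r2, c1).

Recompute each row's even parity and compare to rp:
  r0: data parity 1, sent rp 0 → mismatch
  r1: data parity 1, sent rp 1 → ok
  r2: data parity 1, sent rp 1 → ok
  r3: data parity 1, sent rp 1 → ok
Recompute each column's even parity and compare to cp:
  c0: data parity 0, sent cp 0 → ok
  c1: data parity 1, sent cp 1 → ok
  c2: data parity 1, sent cp 0 → mismatch
Exactly one row (r0) and one column (c2) fail → the flipped bit is at their intersection.

row 0, column 2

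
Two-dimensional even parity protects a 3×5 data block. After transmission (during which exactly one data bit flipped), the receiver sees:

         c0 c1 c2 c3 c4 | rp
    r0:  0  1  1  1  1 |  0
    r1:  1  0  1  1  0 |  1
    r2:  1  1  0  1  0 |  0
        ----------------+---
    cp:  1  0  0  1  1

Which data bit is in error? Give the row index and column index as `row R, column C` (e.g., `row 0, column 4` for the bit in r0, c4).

row 2, column 0

Recompute each row's even parity and compare to rp:
  r0: data parity 0, sent rp 0 → ok
  r1: data parity 1, sent rp 1 → ok
  r2: data parity 1, sent rp 0 → mismatch
Recompute each column's even parity and compare to cp:
  c0: data parity 0, sent cp 1 → mismatch
  c1: data parity 0, sent cp 0 → ok
  c2: data parity 0, sent cp 0 → ok
  c3: data parity 1, sent cp 1 → ok
  c4: data parity 1, sent cp 1 → ok
Exactly one row (r2) and one column (c0) fail → the flipped bit is at their intersection.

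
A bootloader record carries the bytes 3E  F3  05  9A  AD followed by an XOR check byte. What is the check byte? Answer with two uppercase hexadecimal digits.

XOR the bytes together:
  start with 0x3E
  0x3E ⊕ 0xF3 = 0xCD
  0xCD ⊕ 0x05 = 0xC8
  0xC8 ⊕ 0x9A = 0x52
  0x52 ⊕ 0xAD = 0xFF

FF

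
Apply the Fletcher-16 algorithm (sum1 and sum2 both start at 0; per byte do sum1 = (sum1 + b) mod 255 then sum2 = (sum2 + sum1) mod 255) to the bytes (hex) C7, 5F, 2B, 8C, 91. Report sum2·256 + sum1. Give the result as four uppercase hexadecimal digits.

9070

Running sums (mod 255):
  after byte 0 (C7): sum1=199, sum2=199
  after byte 1 (5F): sum1=39, sum2=238
  after byte 2 (2B): sum1=82, sum2=65
  after byte 3 (8C): sum1=222, sum2=32
  after byte 4 (91): sum1=112, sum2=144
Checksum = sum2·256 + sum1 = 144·256 + 112 = 36976 = 0x9070.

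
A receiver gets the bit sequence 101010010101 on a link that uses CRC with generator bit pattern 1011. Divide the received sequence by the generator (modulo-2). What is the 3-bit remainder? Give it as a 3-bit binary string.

000

Modulo-2 division of 101010010101 by 1011:
  pos 0: 1010 XOR 1011 = 0001
  pos 3: 1100 XOR 1011 = 0111
  pos 4: 1111 XOR 1011 = 0100
  pos 5: 1000 XOR 1011 = 0011
  pos 7: 1110 XOR 1011 = 0101
  pos 8: 1011 XOR 1011 = 0000
Remainder = 000 (zero — the frame passes the CRC check).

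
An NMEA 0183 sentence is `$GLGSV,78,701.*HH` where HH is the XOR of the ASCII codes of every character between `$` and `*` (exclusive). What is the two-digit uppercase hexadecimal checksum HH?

XOR the ASCII codes of the payload characters:
  'G' = 0x47 → acc = 0x47
  'L' = 0x4C → acc = 0x0B
  'G' = 0x47 → acc = 0x4C
  'S' = 0x53 → acc = 0x1F
  'V' = 0x56 → acc = 0x49
  ',' = 0x2C → acc = 0x65
  '7' = 0x37 → acc = 0x52
  '8' = 0x38 → acc = 0x6A
  ',' = 0x2C → acc = 0x46
  '7' = 0x37 → acc = 0x71
  '0' = 0x30 → acc = 0x41
  '1' = 0x31 → acc = 0x70
  '.' = 0x2E → acc = 0x5E
Checksum = 0x5E.

5E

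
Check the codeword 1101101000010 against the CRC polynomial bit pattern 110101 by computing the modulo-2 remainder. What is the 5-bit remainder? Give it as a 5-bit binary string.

00000

Modulo-2 division of 1101101000010 by 110101:
  pos 0: 110110 XOR 110101 = 000011
  pos 4: 111000 XOR 110101 = 001101
  pos 6: 110101 XOR 110101 = 000000
Remainder = 00000 (zero — the frame passes the CRC check).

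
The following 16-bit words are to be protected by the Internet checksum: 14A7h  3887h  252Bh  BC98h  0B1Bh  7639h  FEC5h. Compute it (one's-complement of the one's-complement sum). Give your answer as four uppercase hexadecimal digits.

50F3

One's-complement addition (fold any carry out of bit 15 back into bit 0):
  0x14A7 + 0x3887 = 0x04D2E
  0x4D2E + 0x252B = 0x07259
  0x7259 + 0xBC98 = 0x12EF1 → wrap carry → 0x2EF2
  0x2EF2 + 0x0B1B = 0x03A0D
  0x3A0D + 0x7639 = 0x0B046
  0xB046 + 0xFEC5 = 0x1AF0B → wrap carry → 0xAF0C
One's-complement sum = 0xAF0C.
Checksum = ~0xAF0C & 0xFFFF = 0x50F3.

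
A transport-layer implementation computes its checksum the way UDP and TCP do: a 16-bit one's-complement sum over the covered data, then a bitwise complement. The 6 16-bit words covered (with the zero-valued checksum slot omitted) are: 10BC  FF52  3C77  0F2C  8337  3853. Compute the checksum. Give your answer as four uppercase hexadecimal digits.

One's-complement addition (fold any carry out of bit 15 back into bit 0):
  0x10BC + 0xFF52 = 0x1100E → wrap carry → 0x100F
  0x100F + 0x3C77 = 0x04C86
  0x4C86 + 0x0F2C = 0x05BB2
  0x5BB2 + 0x8337 = 0x0DEE9
  0xDEE9 + 0x3853 = 0x1173C → wrap carry → 0x173D
One's-complement sum = 0x173D.
Checksum = ~0x173D & 0xFFFF = 0xE8C2.

E8C2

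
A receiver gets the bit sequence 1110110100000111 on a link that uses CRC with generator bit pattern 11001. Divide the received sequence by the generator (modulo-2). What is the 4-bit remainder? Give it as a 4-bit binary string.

0101

Modulo-2 division of 1110110100000111 by 11001:
  pos 0: 11101 XOR 11001 = 00100
  pos 2: 10010 XOR 11001 = 01011
  pos 3: 10111 XOR 11001 = 01110
  pos 4: 11100 XOR 11001 = 00101
  pos 6: 10100 XOR 11001 = 01101
  pos 7: 11010 XOR 11001 = 00011
  pos 10: 11011 XOR 11001 = 00010
Remainder = 0101 (nonzero — an error is detected).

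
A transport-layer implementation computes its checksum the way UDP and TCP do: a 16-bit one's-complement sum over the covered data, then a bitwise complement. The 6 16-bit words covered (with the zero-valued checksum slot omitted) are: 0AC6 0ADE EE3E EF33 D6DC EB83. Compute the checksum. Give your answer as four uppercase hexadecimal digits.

One's-complement addition (fold any carry out of bit 15 back into bit 0):
  0x0AC6 + 0x0ADE = 0x015A4
  0x15A4 + 0xEE3E = 0x103E2 → wrap carry → 0x03E3
  0x03E3 + 0xEF33 = 0x0F316
  0xF316 + 0xD6DC = 0x1C9F2 → wrap carry → 0xC9F3
  0xC9F3 + 0xEB83 = 0x1B576 → wrap carry → 0xB577
One's-complement sum = 0xB577.
Checksum = ~0xB577 & 0xFFFF = 0x4A88.

4A88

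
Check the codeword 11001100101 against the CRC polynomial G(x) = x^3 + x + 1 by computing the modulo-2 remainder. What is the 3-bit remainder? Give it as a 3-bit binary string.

000

Modulo-2 division of 11001100101 by 1011:
  pos 0: 1100 XOR 1011 = 0111
  pos 1: 1111 XOR 1011 = 0100
  pos 2: 1001 XOR 1011 = 0010
  pos 4: 1000 XOR 1011 = 0011
  pos 6: 1110 XOR 1011 = 0101
  pos 7: 1011 XOR 1011 = 0000
Remainder = 000 (zero — the frame passes the CRC check).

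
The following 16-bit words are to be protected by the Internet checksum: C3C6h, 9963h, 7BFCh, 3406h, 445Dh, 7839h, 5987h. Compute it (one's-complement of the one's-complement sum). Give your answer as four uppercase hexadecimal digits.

One's-complement addition (fold any carry out of bit 15 back into bit 0):
  0xC3C6 + 0x9963 = 0x15D29 → wrap carry → 0x5D2A
  0x5D2A + 0x7BFC = 0x0D926
  0xD926 + 0x3406 = 0x10D2C → wrap carry → 0x0D2D
  0x0D2D + 0x445D = 0x0518A
  0x518A + 0x7839 = 0x0C9C3
  0xC9C3 + 0x5987 = 0x1234A → wrap carry → 0x234B
One's-complement sum = 0x234B.
Checksum = ~0x234B & 0xFFFF = 0xDCB4.

DCB4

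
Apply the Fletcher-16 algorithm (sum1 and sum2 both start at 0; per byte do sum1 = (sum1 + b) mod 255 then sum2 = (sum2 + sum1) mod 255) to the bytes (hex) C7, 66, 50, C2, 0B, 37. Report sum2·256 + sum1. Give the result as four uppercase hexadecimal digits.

8583

Running sums (mod 255):
  after byte 0 (C7): sum1=199, sum2=199
  after byte 1 (66): sum1=46, sum2=245
  after byte 2 (50): sum1=126, sum2=116
  after byte 3 (C2): sum1=65, sum2=181
  after byte 4 (0B): sum1=76, sum2=2
  after byte 5 (37): sum1=131, sum2=133
Checksum = sum2·256 + sum1 = 133·256 + 131 = 34179 = 0x8583.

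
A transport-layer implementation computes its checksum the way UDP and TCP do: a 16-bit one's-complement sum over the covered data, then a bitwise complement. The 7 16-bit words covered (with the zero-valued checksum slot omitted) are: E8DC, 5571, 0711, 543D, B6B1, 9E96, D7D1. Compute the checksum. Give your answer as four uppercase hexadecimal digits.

One's-complement addition (fold any carry out of bit 15 back into bit 0):
  0xE8DC + 0x5571 = 0x13E4D → wrap carry → 0x3E4E
  0x3E4E + 0x0711 = 0x0455F
  0x455F + 0x543D = 0x0999C
  0x999C + 0xB6B1 = 0x1504D → wrap carry → 0x504E
  0x504E + 0x9E96 = 0x0EEE4
  0xEEE4 + 0xD7D1 = 0x1C6B5 → wrap carry → 0xC6B6
One's-complement sum = 0xC6B6.
Checksum = ~0xC6B6 & 0xFFFF = 0x3949.

3949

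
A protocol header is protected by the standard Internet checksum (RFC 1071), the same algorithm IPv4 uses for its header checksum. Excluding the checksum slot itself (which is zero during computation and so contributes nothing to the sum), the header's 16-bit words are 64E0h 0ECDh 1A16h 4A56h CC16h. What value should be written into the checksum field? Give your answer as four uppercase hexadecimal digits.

5BCF

One's-complement addition (fold any carry out of bit 15 back into bit 0):
  0x64E0 + 0x0ECD = 0x073AD
  0x73AD + 0x1A16 = 0x08DC3
  0x8DC3 + 0x4A56 = 0x0D819
  0xD819 + 0xCC16 = 0x1A42F → wrap carry → 0xA430
One's-complement sum = 0xA430.
Checksum = ~0xA430 & 0xFFFF = 0x5BCF.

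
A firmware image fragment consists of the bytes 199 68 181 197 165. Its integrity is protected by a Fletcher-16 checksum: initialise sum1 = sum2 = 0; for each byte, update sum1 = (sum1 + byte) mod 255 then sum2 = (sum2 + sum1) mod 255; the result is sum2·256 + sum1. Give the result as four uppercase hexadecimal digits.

4A2D

Running sums (mod 255):
  after byte 0 (199): sum1=199, sum2=199
  after byte 1 (68): sum1=12, sum2=211
  after byte 2 (181): sum1=193, sum2=149
  after byte 3 (197): sum1=135, sum2=29
  after byte 4 (165): sum1=45, sum2=74
Checksum = sum2·256 + sum1 = 74·256 + 45 = 18989 = 0x4A2D.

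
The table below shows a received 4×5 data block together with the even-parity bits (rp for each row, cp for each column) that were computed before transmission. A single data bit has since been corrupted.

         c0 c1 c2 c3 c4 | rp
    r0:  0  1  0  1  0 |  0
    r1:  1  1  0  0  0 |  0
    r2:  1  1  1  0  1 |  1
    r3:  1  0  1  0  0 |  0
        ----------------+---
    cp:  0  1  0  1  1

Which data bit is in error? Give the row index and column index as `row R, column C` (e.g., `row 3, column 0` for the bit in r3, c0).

row 2, column 0

Recompute each row's even parity and compare to rp:
  r0: data parity 0, sent rp 0 → ok
  r1: data parity 0, sent rp 0 → ok
  r2: data parity 0, sent rp 1 → mismatch
  r3: data parity 0, sent rp 0 → ok
Recompute each column's even parity and compare to cp:
  c0: data parity 1, sent cp 0 → mismatch
  c1: data parity 1, sent cp 1 → ok
  c2: data parity 0, sent cp 0 → ok
  c3: data parity 1, sent cp 1 → ok
  c4: data parity 1, sent cp 1 → ok
Exactly one row (r2) and one column (c0) fail → the flipped bit is at their intersection.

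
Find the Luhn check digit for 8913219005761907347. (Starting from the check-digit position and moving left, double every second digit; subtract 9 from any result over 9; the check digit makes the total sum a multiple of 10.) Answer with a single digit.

6

Partial digits right→left: 7 4 3 7 0 9 1 6 7 5 0 0 9 1 2 3 1 9 8
Double every second digit counting from the check-digit position (so the 1st, 3rd, 5th, ... of the partial from the right).
  doubled (with −9 where >9): 5 6 0 2 5 0 9 4 2 7 → sum 40
  kept as-is: 4 7 9 6 5 0 1 3 9 → sum 44
Total = 40 + 44 = 84.
Check digit = (10 − (84 mod 10)) mod 10 = 6.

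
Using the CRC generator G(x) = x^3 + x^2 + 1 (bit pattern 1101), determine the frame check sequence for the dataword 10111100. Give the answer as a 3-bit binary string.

Append 3 zeros: 10111100000. Divide by 1101 (XOR where the leading bit is 1):
  pos 0: 1011 XOR 1101 = 0110
  pos 1: 1101 XOR 1101 = 0000
  pos 5: 1000 XOR 1101 = 0101
  pos 6: 1010 XOR 1101 = 0111
  pos 7: 1110 XOR 1101 = 0011
Remainder (last 3 bits) = 011. This is the CRC / FCS.

011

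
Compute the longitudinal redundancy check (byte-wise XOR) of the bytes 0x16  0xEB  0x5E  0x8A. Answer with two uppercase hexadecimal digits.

XOR the bytes together:
  start with 0x16
  0x16 ⊕ 0xEB = 0xFD
  0xFD ⊕ 0x5E = 0xA3
  0xA3 ⊕ 0x8A = 0x29

29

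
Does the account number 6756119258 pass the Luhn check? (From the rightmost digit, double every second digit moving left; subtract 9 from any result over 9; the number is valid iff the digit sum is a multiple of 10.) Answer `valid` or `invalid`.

valid

From the right, keep odd positions and double even positions (subtract 9 from any doubled value over 9):
  doubled (positions 2,4,...): 1 9 2 1 3 → sum 16
  kept (positions 1,3,...): 8 2 1 6 7 → sum 24
Total = 40.
40 mod 10 = 0, so the number is valid.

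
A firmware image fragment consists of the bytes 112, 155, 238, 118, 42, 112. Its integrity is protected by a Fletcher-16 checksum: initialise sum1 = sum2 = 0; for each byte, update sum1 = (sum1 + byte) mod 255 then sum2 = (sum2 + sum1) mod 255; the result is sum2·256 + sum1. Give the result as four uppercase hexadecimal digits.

900C

Running sums (mod 255):
  after byte 0 (112): sum1=112, sum2=112
  after byte 1 (155): sum1=12, sum2=124
  after byte 2 (238): sum1=250, sum2=119
  after byte 3 (118): sum1=113, sum2=232
  after byte 4 (42): sum1=155, sum2=132
  after byte 5 (112): sum1=12, sum2=144
Checksum = sum2·256 + sum1 = 144·256 + 12 = 36876 = 0x900C.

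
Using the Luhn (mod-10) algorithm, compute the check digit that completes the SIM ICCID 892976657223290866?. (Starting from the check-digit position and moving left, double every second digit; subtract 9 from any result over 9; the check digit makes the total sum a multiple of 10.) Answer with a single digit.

Partial digits right→left: 6 6 8 0 9 2 3 2 2 7 5 6 6 7 9 2 9 8
Double every second digit counting from the check-digit position (so the 1st, 3rd, 5th, ... of the partial from the right).
  doubled (with −9 where >9): 3 7 9 6 4 1 3 9 9 → sum 51
  kept as-is: 6 0 2 2 7 6 7 2 8 → sum 40
Total = 51 + 40 = 91.
Check digit = (10 − (91 mod 10)) mod 10 = 9.

9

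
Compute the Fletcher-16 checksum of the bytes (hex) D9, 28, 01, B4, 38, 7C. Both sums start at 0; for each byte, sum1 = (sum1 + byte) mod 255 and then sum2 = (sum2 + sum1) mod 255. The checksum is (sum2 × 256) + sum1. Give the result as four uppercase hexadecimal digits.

F26C

Running sums (mod 255):
  after byte 0 (D9): sum1=217, sum2=217
  after byte 1 (28): sum1=2, sum2=219
  after byte 2 (01): sum1=3, sum2=222
  after byte 3 (B4): sum1=183, sum2=150
  after byte 4 (38): sum1=239, sum2=134
  after byte 5 (7C): sum1=108, sum2=242
Checksum = sum2·256 + sum1 = 242·256 + 108 = 62060 = 0xF26C.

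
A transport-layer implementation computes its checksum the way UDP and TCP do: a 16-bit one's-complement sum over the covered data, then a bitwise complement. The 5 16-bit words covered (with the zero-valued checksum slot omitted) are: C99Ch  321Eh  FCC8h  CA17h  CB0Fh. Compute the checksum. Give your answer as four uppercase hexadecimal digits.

One's-complement addition (fold any carry out of bit 15 back into bit 0):
  0xC99C + 0x321E = 0x0FBBA
  0xFBBA + 0xFCC8 = 0x1F882 → wrap carry → 0xF883
  0xF883 + 0xCA17 = 0x1C29A → wrap carry → 0xC29B
  0xC29B + 0xCB0F = 0x18DAA → wrap carry → 0x8DAB
One's-complement sum = 0x8DAB.
Checksum = ~0x8DAB & 0xFFFF = 0x7254.

7254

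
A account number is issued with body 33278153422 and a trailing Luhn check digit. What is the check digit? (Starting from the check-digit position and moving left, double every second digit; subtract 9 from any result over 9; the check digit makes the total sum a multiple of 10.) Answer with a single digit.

4

Partial digits right→left: 2 2 4 3 5 1 8 7 2 3 3
Double every second digit counting from the check-digit position (so the 1st, 3rd, 5th, ... of the partial from the right).
  doubled (with −9 where >9): 4 8 1 7 4 6 → sum 30
  kept as-is: 2 3 1 7 3 → sum 16
Total = 30 + 16 = 46.
Check digit = (10 − (46 mod 10)) mod 10 = 4.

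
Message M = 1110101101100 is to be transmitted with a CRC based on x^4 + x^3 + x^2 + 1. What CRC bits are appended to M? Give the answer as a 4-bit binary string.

Append 4 zeros: 11101011011000000. Divide by 11101 (XOR where the leading bit is 1):
  pos 0: 11101 XOR 11101 = 00000
  pos 6: 11011 XOR 11101 = 00110
  pos 8: 11000 XOR 11101 = 00101
  pos 10: 10100 XOR 11101 = 01001
  pos 11: 10010 XOR 11101 = 01111
  pos 12: 11110 XOR 11101 = 00011
Remainder (last 4 bits) = 0011. This is the CRC / FCS.

0011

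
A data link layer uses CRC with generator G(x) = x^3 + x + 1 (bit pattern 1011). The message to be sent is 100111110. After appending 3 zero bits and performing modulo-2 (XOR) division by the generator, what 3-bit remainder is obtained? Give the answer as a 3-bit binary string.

001

Append 3 zeros: 100111110000. Divide by 1011 (XOR where the leading bit is 1):
  pos 0: 1001 XOR 1011 = 0010
  pos 2: 1011 XOR 1011 = 0000
  pos 6: 1100 XOR 1011 = 0111
  pos 7: 1110 XOR 1011 = 0101
  pos 8: 1010 XOR 1011 = 0001
Remainder (last 3 bits) = 001. This is the CRC / FCS.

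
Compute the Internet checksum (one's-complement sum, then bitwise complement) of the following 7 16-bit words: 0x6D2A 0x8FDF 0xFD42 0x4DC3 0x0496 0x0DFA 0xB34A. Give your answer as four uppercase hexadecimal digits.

F214

One's-complement addition (fold any carry out of bit 15 back into bit 0):
  0x6D2A + 0x8FDF = 0x0FD09
  0xFD09 + 0xFD42 = 0x1FA4B → wrap carry → 0xFA4C
  0xFA4C + 0x4DC3 = 0x1480F → wrap carry → 0x4810
  0x4810 + 0x0496 = 0x04CA6
  0x4CA6 + 0x0DFA = 0x05AA0
  0x5AA0 + 0xB34A = 0x10DEA → wrap carry → 0x0DEB
One's-complement sum = 0x0DEB.
Checksum = ~0x0DEB & 0xFFFF = 0xF214.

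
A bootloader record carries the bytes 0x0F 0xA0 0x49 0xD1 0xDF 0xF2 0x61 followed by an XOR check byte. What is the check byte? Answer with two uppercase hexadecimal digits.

7B

XOR the bytes together:
  start with 0x0F
  0x0F ⊕ 0xA0 = 0xAF
  0xAF ⊕ 0x49 = 0xE6
  0xE6 ⊕ 0xD1 = 0x37
  0x37 ⊕ 0xDF = 0xE8
  0xE8 ⊕ 0xF2 = 0x1A
  0x1A ⊕ 0x61 = 0x7B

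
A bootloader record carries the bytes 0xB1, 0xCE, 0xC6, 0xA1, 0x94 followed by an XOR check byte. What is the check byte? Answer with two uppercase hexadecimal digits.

XOR the bytes together:
  start with 0xB1
  0xB1 ⊕ 0xCE = 0x7F
  0x7F ⊕ 0xC6 = 0xB9
  0xB9 ⊕ 0xA1 = 0x18
  0x18 ⊕ 0x94 = 0x8C

8C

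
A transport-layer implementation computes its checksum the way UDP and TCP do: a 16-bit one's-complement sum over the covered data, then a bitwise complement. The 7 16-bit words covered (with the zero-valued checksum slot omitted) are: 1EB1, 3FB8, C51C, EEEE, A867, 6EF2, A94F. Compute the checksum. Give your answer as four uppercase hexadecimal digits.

2CE1

One's-complement addition (fold any carry out of bit 15 back into bit 0):
  0x1EB1 + 0x3FB8 = 0x05E69
  0x5E69 + 0xC51C = 0x12385 → wrap carry → 0x2386
  0x2386 + 0xEEEE = 0x11274 → wrap carry → 0x1275
  0x1275 + 0xA867 = 0x0BADC
  0xBADC + 0x6EF2 = 0x129CE → wrap carry → 0x29CF
  0x29CF + 0xA94F = 0x0D31E
One's-complement sum = 0xD31E.
Checksum = ~0xD31E & 0xFFFF = 0x2CE1.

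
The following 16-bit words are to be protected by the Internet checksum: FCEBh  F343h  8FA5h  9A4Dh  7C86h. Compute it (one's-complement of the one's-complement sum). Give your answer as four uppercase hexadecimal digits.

One's-complement addition (fold any carry out of bit 15 back into bit 0):
  0xFCEB + 0xF343 = 0x1F02E → wrap carry → 0xF02F
  0xF02F + 0x8FA5 = 0x17FD4 → wrap carry → 0x7FD5
  0x7FD5 + 0x9A4D = 0x11A22 → wrap carry → 0x1A23
  0x1A23 + 0x7C86 = 0x096A9
One's-complement sum = 0x96A9.
Checksum = ~0x96A9 & 0xFFFF = 0x6956.

6956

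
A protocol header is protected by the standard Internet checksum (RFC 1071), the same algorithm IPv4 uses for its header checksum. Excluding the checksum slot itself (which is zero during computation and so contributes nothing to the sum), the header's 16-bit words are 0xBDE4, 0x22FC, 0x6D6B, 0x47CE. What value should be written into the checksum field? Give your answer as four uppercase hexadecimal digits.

One's-complement addition (fold any carry out of bit 15 back into bit 0):
  0xBDE4 + 0x22FC = 0x0E0E0
  0xE0E0 + 0x6D6B = 0x14E4B → wrap carry → 0x4E4C
  0x4E4C + 0x47CE = 0x0961A
One's-complement sum = 0x961A.
Checksum = ~0x961A & 0xFFFF = 0x69E5.

69E5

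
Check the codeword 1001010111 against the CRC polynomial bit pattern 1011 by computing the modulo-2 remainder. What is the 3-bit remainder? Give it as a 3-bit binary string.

000

Modulo-2 division of 1001010111 by 1011:
  pos 0: 1001 XOR 1011 = 0010
  pos 2: 1001 XOR 1011 = 0010
  pos 4: 1001 XOR 1011 = 0010
  pos 6: 1011 XOR 1011 = 0000
Remainder = 000 (zero — the frame passes the CRC check).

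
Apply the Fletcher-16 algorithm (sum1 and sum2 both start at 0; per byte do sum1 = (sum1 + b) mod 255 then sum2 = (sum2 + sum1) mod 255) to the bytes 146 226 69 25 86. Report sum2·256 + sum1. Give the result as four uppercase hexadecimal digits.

C02A

Running sums (mod 255):
  after byte 0 (146): sum1=146, sum2=146
  after byte 1 (226): sum1=117, sum2=8
  after byte 2 (69): sum1=186, sum2=194
  after byte 3 (25): sum1=211, sum2=150
  after byte 4 (86): sum1=42, sum2=192
Checksum = sum2·256 + sum1 = 192·256 + 42 = 49194 = 0xC02A.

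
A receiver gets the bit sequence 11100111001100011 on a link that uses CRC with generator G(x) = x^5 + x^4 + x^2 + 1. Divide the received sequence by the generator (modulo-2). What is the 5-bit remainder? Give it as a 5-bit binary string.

00000

Modulo-2 division of 11100111001100011 by 110101:
  pos 0: 111001 XOR 110101 = 001100
  pos 2: 110011 XOR 110101 = 000110
  pos 5: 110001 XOR 110101 = 000100
  pos 8: 100100 XOR 110101 = 010001
  pos 9: 100010 XOR 110101 = 010111
  pos 10: 101111 XOR 110101 = 011010
  pos 11: 110101 XOR 110101 = 000000
Remainder = 00000 (zero — the frame passes the CRC check).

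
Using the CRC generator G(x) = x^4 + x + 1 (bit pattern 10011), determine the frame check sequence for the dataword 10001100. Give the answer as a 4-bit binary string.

Append 4 zeros: 100011000000. Divide by 10011 (XOR where the leading bit is 1):
  pos 0: 10001 XOR 10011 = 00010
  pos 3: 10100 XOR 10011 = 00111
  pos 5: 11100 XOR 10011 = 01111
  pos 6: 11110 XOR 10011 = 01101
  pos 7: 11010 XOR 10011 = 01001
Remainder (last 4 bits) = 1001. This is the CRC / FCS.

1001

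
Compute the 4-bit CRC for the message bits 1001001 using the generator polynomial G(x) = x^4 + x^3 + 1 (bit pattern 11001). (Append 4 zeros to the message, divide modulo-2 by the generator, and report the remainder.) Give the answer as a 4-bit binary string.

Append 4 zeros: 10010010000. Divide by 11001 (XOR where the leading bit is 1):
  pos 0: 10010 XOR 11001 = 01011
  pos 1: 10110 XOR 11001 = 01111
  pos 2: 11111 XOR 11001 = 00110
  pos 4: 11000 XOR 11001 = 00001
Remainder (last 4 bits) = 0100. This is the CRC / FCS.

0100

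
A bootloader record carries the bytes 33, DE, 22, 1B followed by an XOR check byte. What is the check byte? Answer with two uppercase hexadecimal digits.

D4

XOR the bytes together:
  start with 0x33
  0x33 ⊕ 0xDE = 0xED
  0xED ⊕ 0x22 = 0xCF
  0xCF ⊕ 0x1B = 0xD4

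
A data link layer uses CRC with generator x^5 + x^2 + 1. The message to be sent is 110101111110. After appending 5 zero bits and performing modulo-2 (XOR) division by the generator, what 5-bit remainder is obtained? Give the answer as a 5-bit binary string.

00111

Append 5 zeros: 11010111111000000. Divide by 100101 (XOR where the leading bit is 1):
  pos 0: 110101 XOR 100101 = 010000
  pos 1: 100001 XOR 100101 = 000100
  pos 4: 100111 XOR 100101 = 000010
  pos 8: 101000 XOR 100101 = 001101
  pos 10: 110100 XOR 100101 = 010001
  pos 11: 100010 XOR 100101 = 000111
Remainder (last 5 bits) = 00111. This is the CRC / FCS.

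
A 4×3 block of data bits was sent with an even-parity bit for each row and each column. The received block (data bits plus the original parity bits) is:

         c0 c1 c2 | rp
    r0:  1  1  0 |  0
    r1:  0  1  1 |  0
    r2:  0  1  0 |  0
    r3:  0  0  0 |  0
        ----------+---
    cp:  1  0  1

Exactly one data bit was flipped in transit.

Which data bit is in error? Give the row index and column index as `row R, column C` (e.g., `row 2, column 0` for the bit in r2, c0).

row 2, column 1

Recompute each row's even parity and compare to rp:
  r0: data parity 0, sent rp 0 → ok
  r1: data parity 0, sent rp 0 → ok
  r2: data parity 1, sent rp 0 → mismatch
  r3: data parity 0, sent rp 0 → ok
Recompute each column's even parity and compare to cp:
  c0: data parity 1, sent cp 1 → ok
  c1: data parity 1, sent cp 0 → mismatch
  c2: data parity 1, sent cp 1 → ok
Exactly one row (r2) and one column (c1) fail → the flipped bit is at their intersection.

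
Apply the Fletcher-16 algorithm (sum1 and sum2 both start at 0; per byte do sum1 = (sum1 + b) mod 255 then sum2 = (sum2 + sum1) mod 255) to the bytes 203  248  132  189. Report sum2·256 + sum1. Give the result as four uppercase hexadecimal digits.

E007

Running sums (mod 255):
  after byte 0 (203): sum1=203, sum2=203
  after byte 1 (248): sum1=196, sum2=144
  after byte 2 (132): sum1=73, sum2=217
  after byte 3 (189): sum1=7, sum2=224
Checksum = sum2·256 + sum1 = 224·256 + 7 = 57351 = 0xE007.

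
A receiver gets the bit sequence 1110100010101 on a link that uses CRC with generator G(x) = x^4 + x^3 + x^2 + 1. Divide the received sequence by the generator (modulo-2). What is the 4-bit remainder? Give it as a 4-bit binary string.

1000

Modulo-2 division of 1110100010101 by 11101:
  pos 0: 11101 XOR 11101 = 00000
  pos 8: 10101 XOR 11101 = 01000
Remainder = 1000 (nonzero — an error is detected).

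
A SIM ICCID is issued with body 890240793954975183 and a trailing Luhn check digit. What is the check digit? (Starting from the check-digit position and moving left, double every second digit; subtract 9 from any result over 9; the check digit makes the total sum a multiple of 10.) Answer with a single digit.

9

Partial digits right→left: 3 8 1 5 7 9 4 5 9 3 9 7 0 4 2 0 9 8
Double every second digit counting from the check-digit position (so the 1st, 3rd, 5th, ... of the partial from the right).
  doubled (with −9 where >9): 6 2 5 8 9 9 0 4 9 → sum 52
  kept as-is: 8 5 9 5 3 7 4 0 8 → sum 49
Total = 52 + 49 = 101.
Check digit = (10 − (101 mod 10)) mod 10 = 9.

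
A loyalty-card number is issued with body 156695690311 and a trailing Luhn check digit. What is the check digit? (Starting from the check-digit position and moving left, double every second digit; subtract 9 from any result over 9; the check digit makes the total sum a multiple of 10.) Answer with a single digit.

5

Partial digits right→left: 1 1 3 0 9 6 5 9 6 6 5 1
Double every second digit counting from the check-digit position (so the 1st, 3rd, 5th, ... of the partial from the right).
  doubled (with −9 where >9): 2 6 9 1 3 1 → sum 22
  kept as-is: 1 0 6 9 6 1 → sum 23
Total = 22 + 23 = 45.
Check digit = (10 − (45 mod 10)) mod 10 = 5.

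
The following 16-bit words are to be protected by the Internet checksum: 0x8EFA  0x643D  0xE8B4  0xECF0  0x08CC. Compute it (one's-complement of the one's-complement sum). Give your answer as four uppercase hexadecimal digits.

2E56

One's-complement addition (fold any carry out of bit 15 back into bit 0):
  0x8EFA + 0x643D = 0x0F337
  0xF337 + 0xE8B4 = 0x1DBEB → wrap carry → 0xDBEC
  0xDBEC + 0xECF0 = 0x1C8DC → wrap carry → 0xC8DD
  0xC8DD + 0x08CC = 0x0D1A9
One's-complement sum = 0xD1A9.
Checksum = ~0xD1A9 & 0xFFFF = 0x2E56.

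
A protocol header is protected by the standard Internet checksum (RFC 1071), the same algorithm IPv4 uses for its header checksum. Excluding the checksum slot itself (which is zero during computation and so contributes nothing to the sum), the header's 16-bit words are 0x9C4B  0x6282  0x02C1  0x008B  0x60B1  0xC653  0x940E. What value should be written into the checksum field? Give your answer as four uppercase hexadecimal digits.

One's-complement addition (fold any carry out of bit 15 back into bit 0):
  0x9C4B + 0x6282 = 0x0FECD
  0xFECD + 0x02C1 = 0x1018E → wrap carry → 0x018F
  0x018F + 0x008B = 0x0021A
  0x021A + 0x60B1 = 0x062CB
  0x62CB + 0xC653 = 0x1291E → wrap carry → 0x291F
  0x291F + 0x940E = 0x0BD2D
One's-complement sum = 0xBD2D.
Checksum = ~0xBD2D & 0xFFFF = 0x42D2.

42D2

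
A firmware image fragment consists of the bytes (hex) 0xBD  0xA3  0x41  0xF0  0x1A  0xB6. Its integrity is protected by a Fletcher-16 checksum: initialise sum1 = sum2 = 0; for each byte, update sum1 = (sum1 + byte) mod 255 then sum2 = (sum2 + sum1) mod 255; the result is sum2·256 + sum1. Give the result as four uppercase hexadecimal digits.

Running sums (mod 255):
  after byte 0 (0xBD): sum1=189, sum2=189
  after byte 1 (0xA3): sum1=97, sum2=31
  after byte 2 (0x41): sum1=162, sum2=193
  after byte 3 (0xF0): sum1=147, sum2=85
  after byte 4 (0x1A): sum1=173, sum2=3
  after byte 5 (0xB6): sum1=100, sum2=103
Checksum = sum2·256 + sum1 = 103·256 + 100 = 26468 = 0x6764.

6764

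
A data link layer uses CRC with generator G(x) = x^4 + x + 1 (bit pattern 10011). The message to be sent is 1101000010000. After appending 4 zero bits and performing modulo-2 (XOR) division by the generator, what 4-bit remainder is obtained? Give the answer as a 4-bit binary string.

1011

Append 4 zeros: 11010000100000000. Divide by 10011 (XOR where the leading bit is 1):
  pos 0: 11010 XOR 10011 = 01001
  pos 1: 10010 XOR 10011 = 00001
  pos 5: 10010 XOR 10011 = 00001
  pos 9: 10000 XOR 10011 = 00011
  pos 12: 11000 XOR 10011 = 01011
Remainder (last 4 bits) = 1011. This is the CRC / FCS.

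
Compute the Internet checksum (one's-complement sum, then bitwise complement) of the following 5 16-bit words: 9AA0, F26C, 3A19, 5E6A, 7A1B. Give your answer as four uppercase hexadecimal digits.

One's-complement addition (fold any carry out of bit 15 back into bit 0):
  0x9AA0 + 0xF26C = 0x18D0C → wrap carry → 0x8D0D
  0x8D0D + 0x3A19 = 0x0C726
  0xC726 + 0x5E6A = 0x12590 → wrap carry → 0x2591
  0x2591 + 0x7A1B = 0x09FAC
One's-complement sum = 0x9FAC.
Checksum = ~0x9FAC & 0xFFFF = 0x6053.

6053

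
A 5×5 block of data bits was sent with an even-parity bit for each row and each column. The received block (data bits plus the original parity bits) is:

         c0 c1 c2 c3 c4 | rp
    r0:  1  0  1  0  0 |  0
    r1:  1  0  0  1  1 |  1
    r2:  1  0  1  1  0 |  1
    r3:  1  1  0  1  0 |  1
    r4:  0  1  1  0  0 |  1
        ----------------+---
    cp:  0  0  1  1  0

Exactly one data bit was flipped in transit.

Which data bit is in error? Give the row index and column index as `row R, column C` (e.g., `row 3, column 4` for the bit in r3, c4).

row 4, column 4

Recompute each row's even parity and compare to rp:
  r0: data parity 0, sent rp 0 → ok
  r1: data parity 1, sent rp 1 → ok
  r2: data parity 1, sent rp 1 → ok
  r3: data parity 1, sent rp 1 → ok
  r4: data parity 0, sent rp 1 → mismatch
Recompute each column's even parity and compare to cp:
  c0: data parity 0, sent cp 0 → ok
  c1: data parity 0, sent cp 0 → ok
  c2: data parity 1, sent cp 1 → ok
  c3: data parity 1, sent cp 1 → ok
  c4: data parity 1, sent cp 0 → mismatch
Exactly one row (r4) and one column (c4) fail → the flipped bit is at their intersection.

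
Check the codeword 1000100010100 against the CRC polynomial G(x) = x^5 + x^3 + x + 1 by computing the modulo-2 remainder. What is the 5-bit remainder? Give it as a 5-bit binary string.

Modulo-2 division of 1000100010100 by 101011:
  pos 0: 100010 XOR 101011 = 001001
  pos 2: 100100 XOR 101011 = 001111
  pos 4: 111110 XOR 101011 = 010101
  pos 5: 101011 XOR 101011 = 000000
Remainder = 00000 (zero — the frame passes the CRC check).

00000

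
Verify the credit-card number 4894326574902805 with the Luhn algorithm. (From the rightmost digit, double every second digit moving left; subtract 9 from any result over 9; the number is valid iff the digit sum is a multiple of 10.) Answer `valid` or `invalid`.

valid

From the right, keep odd positions and double even positions (subtract 9 from any doubled value over 9):
  doubled (positions 2,4,...): 0 4 9 5 3 6 9 8 → sum 44
  kept (positions 1,3,...): 5 8 0 4 5 2 4 8 → sum 36
Total = 80.
80 mod 10 = 0, so the number is valid.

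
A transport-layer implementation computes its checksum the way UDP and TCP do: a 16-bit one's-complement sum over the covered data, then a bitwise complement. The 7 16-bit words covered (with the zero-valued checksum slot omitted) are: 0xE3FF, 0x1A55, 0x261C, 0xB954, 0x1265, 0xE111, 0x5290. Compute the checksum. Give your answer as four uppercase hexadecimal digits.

One's-complement addition (fold any carry out of bit 15 back into bit 0):
  0xE3FF + 0x1A55 = 0x0FE54
  0xFE54 + 0x261C = 0x12470 → wrap carry → 0x2471
  0x2471 + 0xB954 = 0x0DDC5
  0xDDC5 + 0x1265 = 0x0F02A
  0xF02A + 0xE111 = 0x1D13B → wrap carry → 0xD13C
  0xD13C + 0x5290 = 0x123CC → wrap carry → 0x23CD
One's-complement sum = 0x23CD.
Checksum = ~0x23CD & 0xFFFF = 0xDC32.

DC32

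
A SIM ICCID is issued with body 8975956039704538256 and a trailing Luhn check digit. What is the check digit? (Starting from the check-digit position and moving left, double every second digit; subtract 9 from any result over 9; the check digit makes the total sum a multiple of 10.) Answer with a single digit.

8

Partial digits right→left: 6 5 2 8 3 5 4 0 7 9 3 0 6 5 9 5 7 9 8
Double every second digit counting from the check-digit position (so the 1st, 3rd, 5th, ... of the partial from the right).
  doubled (with −9 where >9): 3 4 6 8 5 6 3 9 5 7 → sum 56
  kept as-is: 5 8 5 0 9 0 5 5 9 → sum 46
Total = 56 + 46 = 102.
Check digit = (10 − (102 mod 10)) mod 10 = 8.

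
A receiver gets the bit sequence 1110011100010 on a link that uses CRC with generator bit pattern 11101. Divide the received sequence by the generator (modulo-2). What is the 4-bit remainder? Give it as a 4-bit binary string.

Modulo-2 division of 1110011100010 by 11101:
  pos 0: 11100 XOR 11101 = 00001
  pos 4: 11110 XOR 11101 = 00011
  pos 7: 11001 XOR 11101 = 00100
Remainder = 1000 (nonzero — an error is detected).

1000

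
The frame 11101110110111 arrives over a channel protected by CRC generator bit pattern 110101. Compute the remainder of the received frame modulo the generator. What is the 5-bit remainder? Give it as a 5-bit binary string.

11001

Modulo-2 division of 11101110110111 by 110101:
  pos 0: 111011 XOR 110101 = 001110
  pos 2: 111010 XOR 110101 = 001111
  pos 4: 111111 XOR 110101 = 001010
  pos 6: 101001 XOR 110101 = 011100
  pos 7: 111001 XOR 110101 = 001100
Remainder = 11001 (nonzero — an error is detected).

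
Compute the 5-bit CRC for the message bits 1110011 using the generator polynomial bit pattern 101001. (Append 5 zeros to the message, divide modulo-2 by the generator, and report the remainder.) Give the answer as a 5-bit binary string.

Append 5 zeros: 111001100000. Divide by 101001 (XOR where the leading bit is 1):
  pos 0: 111001 XOR 101001 = 010000
  pos 1: 100001 XOR 101001 = 001000
  pos 3: 100000 XOR 101001 = 001001
  pos 5: 100100 XOR 101001 = 001101
Remainder (last 5 bits) = 11010. This is the CRC / FCS.

11010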